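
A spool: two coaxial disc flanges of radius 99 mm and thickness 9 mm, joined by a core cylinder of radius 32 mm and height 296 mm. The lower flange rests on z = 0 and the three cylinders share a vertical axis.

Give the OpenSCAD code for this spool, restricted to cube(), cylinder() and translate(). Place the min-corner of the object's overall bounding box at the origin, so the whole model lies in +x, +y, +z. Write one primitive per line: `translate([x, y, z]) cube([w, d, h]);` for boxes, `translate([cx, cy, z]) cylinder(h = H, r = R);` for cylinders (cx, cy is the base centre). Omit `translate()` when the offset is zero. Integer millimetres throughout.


translate([99, 99, 0]) cylinder(h = 9, r = 99);
translate([99, 99, 9]) cylinder(h = 296, r = 32);
translate([99, 99, 305]) cylinder(h = 9, r = 99);


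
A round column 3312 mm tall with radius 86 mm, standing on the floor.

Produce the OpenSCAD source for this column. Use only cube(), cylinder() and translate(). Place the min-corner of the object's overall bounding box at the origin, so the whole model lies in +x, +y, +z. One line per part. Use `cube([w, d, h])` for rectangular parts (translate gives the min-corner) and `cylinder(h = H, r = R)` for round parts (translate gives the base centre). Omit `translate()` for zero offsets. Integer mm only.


translate([86, 86, 0]) cylinder(h = 3312, r = 86);


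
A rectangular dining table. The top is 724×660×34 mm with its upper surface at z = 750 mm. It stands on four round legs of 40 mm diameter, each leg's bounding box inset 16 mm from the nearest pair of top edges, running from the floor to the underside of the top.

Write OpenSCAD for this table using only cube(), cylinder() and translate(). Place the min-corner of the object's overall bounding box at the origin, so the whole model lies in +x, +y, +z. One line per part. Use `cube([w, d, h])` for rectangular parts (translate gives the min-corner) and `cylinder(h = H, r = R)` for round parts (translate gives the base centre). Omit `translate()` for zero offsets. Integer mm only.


translate([0, 0, 716]) cube([724, 660, 34]);
translate([36, 36, 0]) cylinder(h = 716, r = 20);
translate([688, 36, 0]) cylinder(h = 716, r = 20);
translate([36, 624, 0]) cylinder(h = 716, r = 20);
translate([688, 624, 0]) cylinder(h = 716, r = 20);


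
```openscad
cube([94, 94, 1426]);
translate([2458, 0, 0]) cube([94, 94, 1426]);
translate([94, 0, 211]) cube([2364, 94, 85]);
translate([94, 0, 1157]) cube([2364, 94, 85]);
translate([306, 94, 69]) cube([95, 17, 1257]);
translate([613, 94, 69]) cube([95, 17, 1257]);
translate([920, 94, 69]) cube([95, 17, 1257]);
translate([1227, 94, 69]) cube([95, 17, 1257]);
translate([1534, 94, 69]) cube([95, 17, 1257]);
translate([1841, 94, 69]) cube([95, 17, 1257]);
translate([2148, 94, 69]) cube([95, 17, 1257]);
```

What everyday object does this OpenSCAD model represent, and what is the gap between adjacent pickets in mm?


A fence section. The picket gap is 212 mm.

Two posts, two rails, 7 pickets — a fence section. Span 2364 mm holds 7 pickets of 95 mm with 8 equal gaps: ⌊(2364 − 7·95) / 8⌋ = 212 mm.


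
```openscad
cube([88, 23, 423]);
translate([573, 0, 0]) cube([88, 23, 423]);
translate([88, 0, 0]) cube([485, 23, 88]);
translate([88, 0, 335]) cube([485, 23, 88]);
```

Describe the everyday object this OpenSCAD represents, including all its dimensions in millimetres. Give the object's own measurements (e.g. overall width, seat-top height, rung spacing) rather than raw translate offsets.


A rectangular picture frame lying in the x–z plane (depth along y). The opening is 485 mm wide (x) by 247 mm tall (z), surrounded by a border 88 mm wide on all four sides. The frame is 23 mm deep and is made of two full-height vertical stiles with two horizontal rails fitted between them.


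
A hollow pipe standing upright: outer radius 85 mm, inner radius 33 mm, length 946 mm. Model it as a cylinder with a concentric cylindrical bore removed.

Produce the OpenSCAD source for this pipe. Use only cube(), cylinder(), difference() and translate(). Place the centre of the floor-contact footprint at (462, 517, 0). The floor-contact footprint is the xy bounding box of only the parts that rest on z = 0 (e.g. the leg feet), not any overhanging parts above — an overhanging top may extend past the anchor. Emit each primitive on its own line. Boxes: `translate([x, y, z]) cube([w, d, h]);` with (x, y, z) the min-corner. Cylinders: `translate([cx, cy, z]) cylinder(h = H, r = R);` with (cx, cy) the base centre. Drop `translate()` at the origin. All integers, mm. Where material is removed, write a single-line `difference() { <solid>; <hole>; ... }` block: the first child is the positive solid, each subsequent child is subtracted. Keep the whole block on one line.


difference() { translate([462, 517, 0]) cylinder(h = 946, r = 85); translate([462, 517, 0]) cylinder(h = 946, r = 33); }


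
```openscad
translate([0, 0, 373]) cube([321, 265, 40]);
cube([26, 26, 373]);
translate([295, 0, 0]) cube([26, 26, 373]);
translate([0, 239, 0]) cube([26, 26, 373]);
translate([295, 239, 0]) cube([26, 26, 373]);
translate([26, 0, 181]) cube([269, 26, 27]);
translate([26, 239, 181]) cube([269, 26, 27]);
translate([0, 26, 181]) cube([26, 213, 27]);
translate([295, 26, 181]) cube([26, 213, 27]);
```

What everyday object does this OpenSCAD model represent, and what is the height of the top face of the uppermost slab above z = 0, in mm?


A stool. The seat height is 413 mm.

A 321×265×40 slab at z = 373 on four corner posts — a stool. The seat top is 373 + 40 = 413 mm.


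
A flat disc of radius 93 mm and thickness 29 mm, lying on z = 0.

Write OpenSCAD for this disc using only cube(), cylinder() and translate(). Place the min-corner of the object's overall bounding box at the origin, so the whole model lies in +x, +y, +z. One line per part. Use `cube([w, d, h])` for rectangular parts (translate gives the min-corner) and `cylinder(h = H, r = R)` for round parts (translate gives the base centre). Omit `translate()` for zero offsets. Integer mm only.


translate([93, 93, 0]) cylinder(h = 29, r = 93);


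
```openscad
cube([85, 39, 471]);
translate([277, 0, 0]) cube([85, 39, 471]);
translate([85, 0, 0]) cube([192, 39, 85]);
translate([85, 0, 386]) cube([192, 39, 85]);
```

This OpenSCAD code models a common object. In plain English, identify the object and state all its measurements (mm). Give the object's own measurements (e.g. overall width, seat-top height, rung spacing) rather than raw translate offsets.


A rectangular picture frame lying in the x–z plane (depth along y). The opening is 192 mm wide (x) by 301 mm tall (z), surrounded by a border 85 mm wide on all four sides. The frame is 39 mm deep and is made of two full-height vertical stiles with two horizontal rails fitted between them.


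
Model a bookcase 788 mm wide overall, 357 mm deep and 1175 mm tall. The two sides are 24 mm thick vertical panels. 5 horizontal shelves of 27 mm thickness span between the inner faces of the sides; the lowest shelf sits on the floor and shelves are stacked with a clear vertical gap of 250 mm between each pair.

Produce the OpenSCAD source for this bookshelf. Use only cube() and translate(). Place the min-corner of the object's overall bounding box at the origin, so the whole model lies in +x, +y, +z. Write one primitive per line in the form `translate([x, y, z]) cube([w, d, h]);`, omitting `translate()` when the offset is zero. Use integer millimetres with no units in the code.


cube([24, 357, 1175]);
translate([764, 0, 0]) cube([24, 357, 1175]);
translate([24, 0, 0]) cube([740, 357, 27]);
translate([24, 0, 277]) cube([740, 357, 27]);
translate([24, 0, 554]) cube([740, 357, 27]);
translate([24, 0, 831]) cube([740, 357, 27]);
translate([24, 0, 1108]) cube([740, 357, 27]);


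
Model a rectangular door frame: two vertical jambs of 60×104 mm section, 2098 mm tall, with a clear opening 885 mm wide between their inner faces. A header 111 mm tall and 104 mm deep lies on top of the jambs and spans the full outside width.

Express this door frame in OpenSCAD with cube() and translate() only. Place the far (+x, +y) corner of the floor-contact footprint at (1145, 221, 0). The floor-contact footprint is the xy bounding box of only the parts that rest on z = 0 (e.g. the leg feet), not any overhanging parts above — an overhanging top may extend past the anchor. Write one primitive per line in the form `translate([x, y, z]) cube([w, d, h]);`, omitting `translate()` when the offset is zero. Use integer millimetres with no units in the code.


translate([140, 117, 0]) cube([60, 104, 2098]);
translate([1085, 117, 0]) cube([60, 104, 2098]);
translate([140, 117, 2098]) cube([1005, 104, 111]);


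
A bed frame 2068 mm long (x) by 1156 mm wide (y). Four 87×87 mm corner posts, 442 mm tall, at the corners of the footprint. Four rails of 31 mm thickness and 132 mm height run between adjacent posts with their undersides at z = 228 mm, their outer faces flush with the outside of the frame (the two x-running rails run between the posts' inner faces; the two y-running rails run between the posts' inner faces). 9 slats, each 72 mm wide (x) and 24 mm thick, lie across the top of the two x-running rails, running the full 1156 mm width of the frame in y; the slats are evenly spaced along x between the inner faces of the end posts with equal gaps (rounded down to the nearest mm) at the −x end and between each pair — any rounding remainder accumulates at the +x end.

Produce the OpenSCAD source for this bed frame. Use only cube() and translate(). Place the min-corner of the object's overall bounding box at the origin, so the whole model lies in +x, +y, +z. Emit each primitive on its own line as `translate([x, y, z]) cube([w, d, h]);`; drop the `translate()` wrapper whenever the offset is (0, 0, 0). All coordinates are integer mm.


cube([87, 87, 442]);
translate([0, 1069, 0]) cube([87, 87, 442]);
translate([1981, 0, 0]) cube([87, 87, 442]);
translate([1981, 1069, 0]) cube([87, 87, 442]);
translate([87, 0, 228]) cube([1894, 31, 132]);
translate([87, 1125, 228]) cube([1894, 31, 132]);
translate([0, 87, 228]) cube([31, 982, 132]);
translate([2037, 87, 228]) cube([31, 982, 132]);
translate([211, 0, 360]) cube([72, 1156, 24]);
translate([407, 0, 360]) cube([72, 1156, 24]);
translate([603, 0, 360]) cube([72, 1156, 24]);
translate([799, 0, 360]) cube([72, 1156, 24]);
translate([995, 0, 360]) cube([72, 1156, 24]);
translate([1191, 0, 360]) cube([72, 1156, 24]);
translate([1387, 0, 360]) cube([72, 1156, 24]);
translate([1583, 0, 360]) cube([72, 1156, 24]);
translate([1779, 0, 360]) cube([72, 1156, 24]);


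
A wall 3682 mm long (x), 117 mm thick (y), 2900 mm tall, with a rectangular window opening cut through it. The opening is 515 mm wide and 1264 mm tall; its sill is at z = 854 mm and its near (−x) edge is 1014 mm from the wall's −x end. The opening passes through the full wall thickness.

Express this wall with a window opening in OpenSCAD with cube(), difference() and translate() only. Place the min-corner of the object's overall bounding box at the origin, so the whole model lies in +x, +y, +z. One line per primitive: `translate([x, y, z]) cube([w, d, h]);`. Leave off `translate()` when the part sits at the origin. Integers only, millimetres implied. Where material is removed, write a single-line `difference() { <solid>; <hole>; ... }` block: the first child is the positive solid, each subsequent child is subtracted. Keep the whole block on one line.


difference() { cube([3682, 117, 2900]); translate([1014, 0, 854]) cube([515, 117, 1264]); }


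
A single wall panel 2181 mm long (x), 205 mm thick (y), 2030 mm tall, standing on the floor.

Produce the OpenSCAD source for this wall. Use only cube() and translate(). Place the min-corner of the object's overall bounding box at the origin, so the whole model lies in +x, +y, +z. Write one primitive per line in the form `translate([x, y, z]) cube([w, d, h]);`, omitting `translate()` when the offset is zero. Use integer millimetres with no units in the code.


cube([2181, 205, 2030]);


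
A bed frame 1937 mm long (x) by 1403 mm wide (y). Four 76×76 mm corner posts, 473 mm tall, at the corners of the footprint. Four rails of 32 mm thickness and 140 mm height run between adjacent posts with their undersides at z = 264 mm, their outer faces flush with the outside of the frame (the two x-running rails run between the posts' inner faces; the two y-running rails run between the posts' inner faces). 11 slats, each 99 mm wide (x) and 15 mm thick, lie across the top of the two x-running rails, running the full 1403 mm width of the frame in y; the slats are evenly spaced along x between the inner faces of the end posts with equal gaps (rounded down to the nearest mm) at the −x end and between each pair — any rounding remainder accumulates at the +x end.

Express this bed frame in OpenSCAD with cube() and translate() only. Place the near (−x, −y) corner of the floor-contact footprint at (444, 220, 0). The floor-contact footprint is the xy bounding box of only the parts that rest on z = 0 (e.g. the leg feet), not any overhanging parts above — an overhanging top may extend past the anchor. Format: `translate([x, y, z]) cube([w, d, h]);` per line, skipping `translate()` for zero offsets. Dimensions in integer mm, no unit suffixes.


translate([444, 220, 0]) cube([76, 76, 473]);
translate([444, 1547, 0]) cube([76, 76, 473]);
translate([2305, 220, 0]) cube([76, 76, 473]);
translate([2305, 1547, 0]) cube([76, 76, 473]);
translate([520, 220, 264]) cube([1785, 32, 140]);
translate([520, 1591, 264]) cube([1785, 32, 140]);
translate([444, 296, 264]) cube([32, 1251, 140]);
translate([2349, 296, 264]) cube([32, 1251, 140]);
translate([578, 220, 404]) cube([99, 1403, 15]);
translate([735, 220, 404]) cube([99, 1403, 15]);
translate([892, 220, 404]) cube([99, 1403, 15]);
translate([1049, 220, 404]) cube([99, 1403, 15]);
translate([1206, 220, 404]) cube([99, 1403, 15]);
translate([1363, 220, 404]) cube([99, 1403, 15]);
translate([1520, 220, 404]) cube([99, 1403, 15]);
translate([1677, 220, 404]) cube([99, 1403, 15]);
translate([1834, 220, 404]) cube([99, 1403, 15]);
translate([1991, 220, 404]) cube([99, 1403, 15]);
translate([2148, 220, 404]) cube([99, 1403, 15]);


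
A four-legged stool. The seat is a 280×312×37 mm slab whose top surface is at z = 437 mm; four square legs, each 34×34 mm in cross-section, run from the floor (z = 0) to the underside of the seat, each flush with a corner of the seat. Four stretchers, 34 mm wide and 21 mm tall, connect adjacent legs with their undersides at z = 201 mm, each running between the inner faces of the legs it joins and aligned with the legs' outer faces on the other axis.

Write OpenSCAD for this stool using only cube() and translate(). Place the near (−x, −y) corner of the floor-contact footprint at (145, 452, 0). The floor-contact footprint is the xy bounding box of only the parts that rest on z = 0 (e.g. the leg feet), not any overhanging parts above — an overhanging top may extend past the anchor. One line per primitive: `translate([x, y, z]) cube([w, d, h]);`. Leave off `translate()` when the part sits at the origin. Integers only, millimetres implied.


// leg_h = 437 - 37 = 400
// stretcher span = 280 - 2*34 = 212
translate([145, 452, 400]) cube([280, 312, 37]);
translate([145, 452, 0]) cube([34, 34, 400]);
translate([391, 452, 0]) cube([34, 34, 400]);
translate([145, 730, 0]) cube([34, 34, 400]);
translate([391, 730, 0]) cube([34, 34, 400]);
translate([179, 452, 201]) cube([212, 34, 21]);
translate([179, 730, 201]) cube([212, 34, 21]);
translate([145, 486, 201]) cube([34, 244, 21]);
translate([391, 486, 201]) cube([34, 244, 21]);


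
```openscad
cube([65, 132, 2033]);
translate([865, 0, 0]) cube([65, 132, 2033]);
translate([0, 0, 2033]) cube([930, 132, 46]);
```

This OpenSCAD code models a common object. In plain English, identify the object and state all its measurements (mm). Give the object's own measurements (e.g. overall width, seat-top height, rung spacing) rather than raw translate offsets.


A door frame. The clear opening is 800 mm wide and 2033 mm high. Two 65 mm wide jambs, 132 mm deep, stand either side of the opening from the floor to the top of the opening. A 46 mm thick head sits across the top of both jambs, spanning the full outside width of the frame.


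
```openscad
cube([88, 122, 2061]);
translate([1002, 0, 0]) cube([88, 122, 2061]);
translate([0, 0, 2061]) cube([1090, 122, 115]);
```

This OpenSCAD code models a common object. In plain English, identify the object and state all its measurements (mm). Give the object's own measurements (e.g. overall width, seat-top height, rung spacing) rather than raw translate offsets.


A door frame. The clear opening is 914 mm wide and 2061 mm high. Two 88 mm wide jambs, 122 mm deep, stand either side of the opening from the floor to the top of the opening. A 115 mm thick head sits across the top of both jambs, spanning the full outside width of the frame.


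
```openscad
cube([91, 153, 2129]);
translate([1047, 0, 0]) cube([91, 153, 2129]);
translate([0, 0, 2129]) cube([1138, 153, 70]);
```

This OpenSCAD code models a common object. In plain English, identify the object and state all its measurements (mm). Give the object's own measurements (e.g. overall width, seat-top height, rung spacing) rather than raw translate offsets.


A door frame. The clear opening is 956 mm wide and 2129 mm high. Two 91 mm wide jambs, 153 mm deep, stand either side of the opening from the floor to the top of the opening. A 70 mm thick head sits across the top of both jambs, spanning the full outside width of the frame.


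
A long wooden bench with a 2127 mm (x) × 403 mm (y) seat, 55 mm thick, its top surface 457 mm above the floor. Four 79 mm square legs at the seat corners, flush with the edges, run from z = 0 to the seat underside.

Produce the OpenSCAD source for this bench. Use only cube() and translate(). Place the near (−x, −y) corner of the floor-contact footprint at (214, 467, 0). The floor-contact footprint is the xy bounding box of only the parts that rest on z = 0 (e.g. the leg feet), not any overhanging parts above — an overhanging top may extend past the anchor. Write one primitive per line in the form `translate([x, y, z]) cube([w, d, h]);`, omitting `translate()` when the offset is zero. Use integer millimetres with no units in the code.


translate([214, 467, 402]) cube([2127, 403, 55]);
translate([214, 467, 0]) cube([79, 79, 402]);
translate([214, 791, 0]) cube([79, 79, 402]);
translate([2262, 467, 0]) cube([79, 79, 402]);
translate([2262, 791, 0]) cube([79, 79, 402]);


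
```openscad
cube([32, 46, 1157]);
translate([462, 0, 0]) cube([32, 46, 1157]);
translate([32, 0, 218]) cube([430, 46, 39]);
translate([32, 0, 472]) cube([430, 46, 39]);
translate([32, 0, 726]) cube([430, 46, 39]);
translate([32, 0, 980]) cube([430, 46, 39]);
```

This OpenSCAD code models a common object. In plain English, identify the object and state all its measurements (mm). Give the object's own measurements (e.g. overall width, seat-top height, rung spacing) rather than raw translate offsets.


A straight ladder. Two 32×46 mm vertical rails, 1157 mm tall, stand 494 mm apart (outside-to-outside) with their front faces coplanar on the −y side. 4 rungs, each 46 mm deep and 39 mm tall, span between the inner faces of the rails, front faces flush with the rails. The lowest rung's underside is at z = 218 mm and rungs are spaced 254 mm apart (underside to underside).


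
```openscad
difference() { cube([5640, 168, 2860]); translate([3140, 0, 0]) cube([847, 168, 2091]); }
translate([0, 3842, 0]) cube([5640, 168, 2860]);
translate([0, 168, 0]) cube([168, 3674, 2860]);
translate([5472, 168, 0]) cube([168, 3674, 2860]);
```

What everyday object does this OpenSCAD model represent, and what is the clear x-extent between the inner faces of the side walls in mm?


A single room. The interior width is 5304 mm.

Four walls enclosing a rectangle with a door in the front wall — a room. Outside width 5640 minus two 168 mm walls gives 5304 mm.


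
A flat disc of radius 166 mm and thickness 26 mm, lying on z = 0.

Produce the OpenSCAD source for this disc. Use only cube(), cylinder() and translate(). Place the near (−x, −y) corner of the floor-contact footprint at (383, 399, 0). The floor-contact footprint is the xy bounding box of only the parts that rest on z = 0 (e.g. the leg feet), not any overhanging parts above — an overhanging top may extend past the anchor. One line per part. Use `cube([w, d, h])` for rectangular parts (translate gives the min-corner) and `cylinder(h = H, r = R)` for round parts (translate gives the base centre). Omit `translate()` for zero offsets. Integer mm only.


translate([549, 565, 0]) cylinder(h = 26, r = 166);


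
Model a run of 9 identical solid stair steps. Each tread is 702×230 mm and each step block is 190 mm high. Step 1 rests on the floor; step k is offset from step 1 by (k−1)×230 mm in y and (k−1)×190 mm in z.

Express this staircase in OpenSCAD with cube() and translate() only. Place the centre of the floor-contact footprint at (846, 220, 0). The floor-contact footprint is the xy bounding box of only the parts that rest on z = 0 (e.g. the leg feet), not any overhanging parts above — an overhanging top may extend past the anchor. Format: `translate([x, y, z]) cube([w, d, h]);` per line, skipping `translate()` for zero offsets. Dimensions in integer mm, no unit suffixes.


translate([495, 105, 0]) cube([702, 230, 190]);
translate([495, 335, 190]) cube([702, 230, 190]);
translate([495, 565, 380]) cube([702, 230, 190]);
translate([495, 795, 570]) cube([702, 230, 190]);
translate([495, 1025, 760]) cube([702, 230, 190]);
translate([495, 1255, 950]) cube([702, 230, 190]);
translate([495, 1485, 1140]) cube([702, 230, 190]);
translate([495, 1715, 1330]) cube([702, 230, 190]);
translate([495, 1945, 1520]) cube([702, 230, 190]);


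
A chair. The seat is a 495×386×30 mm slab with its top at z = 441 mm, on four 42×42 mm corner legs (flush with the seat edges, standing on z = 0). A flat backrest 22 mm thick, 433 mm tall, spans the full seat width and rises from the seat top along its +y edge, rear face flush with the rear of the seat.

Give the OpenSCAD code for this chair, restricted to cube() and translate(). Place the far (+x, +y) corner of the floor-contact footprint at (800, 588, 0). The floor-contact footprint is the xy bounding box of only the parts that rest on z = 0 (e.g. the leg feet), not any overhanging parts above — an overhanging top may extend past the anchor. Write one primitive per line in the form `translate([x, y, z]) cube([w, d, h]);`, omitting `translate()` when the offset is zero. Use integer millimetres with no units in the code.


// leg_h = 441 - 30 = 411
translate([305, 202, 411]) cube([495, 386, 30]);
translate([305, 202, 0]) cube([42, 42, 411]);
translate([758, 202, 0]) cube([42, 42, 411]);
translate([305, 546, 0]) cube([42, 42, 411]);
translate([758, 546, 0]) cube([42, 42, 411]);
translate([305, 566, 441]) cube([495, 22, 433]);


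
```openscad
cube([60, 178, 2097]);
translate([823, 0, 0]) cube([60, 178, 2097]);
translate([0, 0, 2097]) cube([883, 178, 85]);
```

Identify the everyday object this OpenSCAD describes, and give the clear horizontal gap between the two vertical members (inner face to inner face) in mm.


A door frame. The clear opening width is 763 mm.

Two 2097 mm tall posts with a header on top — a door frame. The left jamb is 60 mm wide at x = 0; the right jamb starts at x = 823. The clear opening is 823 − 60 = 763 mm.


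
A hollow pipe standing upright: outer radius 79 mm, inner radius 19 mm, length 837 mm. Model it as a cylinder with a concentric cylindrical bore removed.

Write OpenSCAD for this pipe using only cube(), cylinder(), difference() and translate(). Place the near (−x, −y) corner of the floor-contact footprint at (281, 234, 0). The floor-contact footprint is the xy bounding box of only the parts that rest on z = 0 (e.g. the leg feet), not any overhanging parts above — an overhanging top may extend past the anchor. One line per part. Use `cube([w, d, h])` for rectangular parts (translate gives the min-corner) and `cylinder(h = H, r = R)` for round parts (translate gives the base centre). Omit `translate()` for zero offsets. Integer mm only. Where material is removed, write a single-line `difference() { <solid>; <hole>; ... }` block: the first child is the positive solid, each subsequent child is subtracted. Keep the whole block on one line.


difference() { translate([360, 313, 0]) cylinder(h = 837, r = 79); translate([360, 313, 0]) cylinder(h = 837, r = 19); }


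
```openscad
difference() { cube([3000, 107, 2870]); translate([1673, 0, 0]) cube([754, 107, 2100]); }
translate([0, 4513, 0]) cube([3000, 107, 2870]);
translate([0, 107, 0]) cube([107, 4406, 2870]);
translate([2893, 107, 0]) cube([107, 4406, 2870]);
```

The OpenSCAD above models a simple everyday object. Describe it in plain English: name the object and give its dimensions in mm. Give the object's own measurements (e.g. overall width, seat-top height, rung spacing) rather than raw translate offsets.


A single room: four walls, each 2870 mm tall and 107 mm thick, enclosing an outside footprint 3000×4620 mm (x × y), no floor or roof. The front and back walls (−y and +y sides) run the full x-width; the side walls fit between their inner faces. A door opening 754 mm wide and 2100 mm tall is cut through the front wall from the floor up, its −x edge 1673 mm from the wall's −x end.


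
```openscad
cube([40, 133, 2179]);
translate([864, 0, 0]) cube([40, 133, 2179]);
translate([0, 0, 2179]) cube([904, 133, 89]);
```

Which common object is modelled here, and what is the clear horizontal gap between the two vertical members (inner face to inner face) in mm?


A door frame. The clear opening width is 824 mm.

Two 2179 mm tall posts with a header on top — a door frame. The left jamb is 40 mm wide at x = 0; the right jamb starts at x = 864. The clear opening is 864 − 40 = 824 mm.


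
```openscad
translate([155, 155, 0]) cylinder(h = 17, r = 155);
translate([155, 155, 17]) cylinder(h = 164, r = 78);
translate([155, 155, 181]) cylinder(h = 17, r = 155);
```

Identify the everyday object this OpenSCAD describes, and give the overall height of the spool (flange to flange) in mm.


A spool. The overall height is 198 mm.

Three coaxial cylinders, large–small–large — a spool. Two 17 mm flanges and a 164 mm core give 17 + 164 + 17 = 198 mm.


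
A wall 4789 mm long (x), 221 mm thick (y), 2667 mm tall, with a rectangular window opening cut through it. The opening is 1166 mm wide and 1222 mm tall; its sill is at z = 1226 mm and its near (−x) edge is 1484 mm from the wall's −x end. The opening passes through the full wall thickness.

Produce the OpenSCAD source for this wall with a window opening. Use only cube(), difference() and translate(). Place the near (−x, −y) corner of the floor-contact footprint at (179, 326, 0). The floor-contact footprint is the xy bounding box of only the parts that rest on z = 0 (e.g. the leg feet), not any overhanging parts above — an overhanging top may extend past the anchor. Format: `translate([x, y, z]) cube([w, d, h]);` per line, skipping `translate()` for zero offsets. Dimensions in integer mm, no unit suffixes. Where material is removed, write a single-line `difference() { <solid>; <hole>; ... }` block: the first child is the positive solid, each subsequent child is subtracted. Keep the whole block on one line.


difference() { translate([179, 326, 0]) cube([4789, 221, 2667]); translate([1663, 326, 1226]) cube([1166, 221, 1222]); }


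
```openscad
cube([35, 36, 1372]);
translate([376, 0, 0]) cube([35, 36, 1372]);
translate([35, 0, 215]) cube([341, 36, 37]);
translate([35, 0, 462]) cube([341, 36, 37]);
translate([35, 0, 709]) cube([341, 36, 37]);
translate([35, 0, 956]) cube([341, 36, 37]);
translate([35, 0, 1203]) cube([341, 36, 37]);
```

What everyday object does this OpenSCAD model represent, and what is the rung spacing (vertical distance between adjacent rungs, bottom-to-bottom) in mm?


A ladder. The rung spacing is 247 mm.

Two tall 35×36 posts with 5 short bars between them — a ladder. Adjacent rungs sit at z = 215 and z = 462, so the spacing is 462 − 215 = 247 mm.


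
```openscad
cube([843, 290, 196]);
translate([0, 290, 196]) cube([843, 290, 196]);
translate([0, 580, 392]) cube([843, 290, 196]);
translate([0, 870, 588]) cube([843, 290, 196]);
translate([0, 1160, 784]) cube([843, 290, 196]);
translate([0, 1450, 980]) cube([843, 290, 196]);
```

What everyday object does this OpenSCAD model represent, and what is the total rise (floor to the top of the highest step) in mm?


A staircase. The total rise is 1176 mm.

6 identical blocks, each offset up and back from the previous — a staircase. Each step is 196 mm tall and there are 6 of them, so the total rise is 6 × 196 = 1176 mm.


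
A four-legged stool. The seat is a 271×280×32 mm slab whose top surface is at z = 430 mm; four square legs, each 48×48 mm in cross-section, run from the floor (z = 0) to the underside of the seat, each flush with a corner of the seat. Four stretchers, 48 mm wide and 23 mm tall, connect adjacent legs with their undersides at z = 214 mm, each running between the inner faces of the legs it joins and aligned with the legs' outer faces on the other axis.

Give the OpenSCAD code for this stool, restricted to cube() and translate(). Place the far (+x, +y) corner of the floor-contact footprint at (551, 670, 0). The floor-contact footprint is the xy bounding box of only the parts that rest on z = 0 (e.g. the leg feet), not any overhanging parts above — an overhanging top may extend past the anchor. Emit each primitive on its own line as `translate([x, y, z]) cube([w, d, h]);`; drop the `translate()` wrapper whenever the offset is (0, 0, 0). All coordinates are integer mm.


translate([280, 390, 398]) cube([271, 280, 32]);
translate([280, 390, 0]) cube([48, 48, 398]);
translate([503, 390, 0]) cube([48, 48, 398]);
translate([280, 622, 0]) cube([48, 48, 398]);
translate([503, 622, 0]) cube([48, 48, 398]);
translate([328, 390, 214]) cube([175, 48, 23]);
translate([328, 622, 214]) cube([175, 48, 23]);
translate([280, 438, 214]) cube([48, 184, 23]);
translate([503, 438, 214]) cube([48, 184, 23]);


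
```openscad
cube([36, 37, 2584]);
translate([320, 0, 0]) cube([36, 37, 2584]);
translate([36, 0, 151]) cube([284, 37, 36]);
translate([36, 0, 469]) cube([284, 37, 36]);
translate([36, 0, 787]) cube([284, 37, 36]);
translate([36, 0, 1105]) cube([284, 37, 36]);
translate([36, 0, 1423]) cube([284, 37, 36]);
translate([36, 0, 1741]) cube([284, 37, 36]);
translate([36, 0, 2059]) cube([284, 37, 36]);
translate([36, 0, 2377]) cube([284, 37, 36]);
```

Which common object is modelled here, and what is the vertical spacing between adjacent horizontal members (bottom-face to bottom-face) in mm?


A ladder. The rung spacing is 318 mm.

Two tall 36×37 posts with 8 short bars between them — a ladder. Adjacent rungs sit at z = 151 and z = 469, so the spacing is 469 − 151 = 318 mm.


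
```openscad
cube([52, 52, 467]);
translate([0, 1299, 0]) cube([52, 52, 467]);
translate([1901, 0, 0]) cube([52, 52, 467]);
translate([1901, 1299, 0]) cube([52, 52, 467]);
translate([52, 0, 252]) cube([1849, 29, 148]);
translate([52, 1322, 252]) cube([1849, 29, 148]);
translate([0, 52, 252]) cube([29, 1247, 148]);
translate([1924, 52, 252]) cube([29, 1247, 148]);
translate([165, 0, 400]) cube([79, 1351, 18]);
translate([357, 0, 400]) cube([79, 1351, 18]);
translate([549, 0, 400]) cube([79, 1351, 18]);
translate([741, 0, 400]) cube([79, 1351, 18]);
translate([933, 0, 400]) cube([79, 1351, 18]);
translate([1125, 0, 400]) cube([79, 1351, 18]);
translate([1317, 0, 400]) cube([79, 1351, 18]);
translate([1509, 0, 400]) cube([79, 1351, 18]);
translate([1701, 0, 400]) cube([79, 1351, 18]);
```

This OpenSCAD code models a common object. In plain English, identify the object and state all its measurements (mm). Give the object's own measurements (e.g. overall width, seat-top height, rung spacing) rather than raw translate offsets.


A bed frame 1953 mm long (x) by 1351 mm wide (y). Four 52×52 mm corner posts, 467 mm tall, at the corners of the footprint. Four rails of 29 mm thickness and 148 mm height run between adjacent posts with their undersides at z = 252 mm, their outer faces flush with the outside of the frame (the two x-running rails run between the posts' inner faces; the two y-running rails run between the posts' inner faces). 9 slats, each 79 mm wide (x) and 18 mm thick, lie across the top of the two x-running rails, running the full 1351 mm width of the frame in y; along x they sit between the end posts with a 113 mm gap after the −x posts and between neighbouring slats, leaving 121 mm before the +x posts.


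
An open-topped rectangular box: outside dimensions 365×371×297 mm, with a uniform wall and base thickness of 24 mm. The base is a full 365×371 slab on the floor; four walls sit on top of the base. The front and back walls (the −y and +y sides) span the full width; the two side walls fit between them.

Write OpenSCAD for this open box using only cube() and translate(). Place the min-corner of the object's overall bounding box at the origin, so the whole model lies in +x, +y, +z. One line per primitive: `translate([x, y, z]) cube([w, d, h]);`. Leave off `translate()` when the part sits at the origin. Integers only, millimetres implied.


cube([365, 371, 24]);
translate([0, 0, 24]) cube([365, 24, 273]);
translate([0, 347, 24]) cube([365, 24, 273]);
translate([0, 24, 24]) cube([24, 323, 273]);
translate([341, 24, 24]) cube([24, 323, 273]);


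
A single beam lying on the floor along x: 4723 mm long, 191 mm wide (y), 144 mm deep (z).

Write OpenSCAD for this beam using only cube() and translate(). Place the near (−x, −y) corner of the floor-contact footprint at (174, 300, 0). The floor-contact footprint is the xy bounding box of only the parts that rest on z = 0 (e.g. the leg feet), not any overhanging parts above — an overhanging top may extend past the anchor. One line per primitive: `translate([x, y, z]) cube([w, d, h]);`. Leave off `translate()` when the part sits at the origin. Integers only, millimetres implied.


translate([174, 300, 0]) cube([4723, 191, 144]);


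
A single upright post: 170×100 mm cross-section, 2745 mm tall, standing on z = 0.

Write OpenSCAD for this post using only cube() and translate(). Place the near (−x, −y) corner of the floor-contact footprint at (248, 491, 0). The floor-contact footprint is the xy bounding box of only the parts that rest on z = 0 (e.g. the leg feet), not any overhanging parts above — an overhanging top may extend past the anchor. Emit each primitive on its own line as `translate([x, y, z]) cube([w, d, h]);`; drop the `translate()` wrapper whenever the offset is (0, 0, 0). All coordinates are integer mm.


translate([248, 491, 0]) cube([170, 100, 2745]);


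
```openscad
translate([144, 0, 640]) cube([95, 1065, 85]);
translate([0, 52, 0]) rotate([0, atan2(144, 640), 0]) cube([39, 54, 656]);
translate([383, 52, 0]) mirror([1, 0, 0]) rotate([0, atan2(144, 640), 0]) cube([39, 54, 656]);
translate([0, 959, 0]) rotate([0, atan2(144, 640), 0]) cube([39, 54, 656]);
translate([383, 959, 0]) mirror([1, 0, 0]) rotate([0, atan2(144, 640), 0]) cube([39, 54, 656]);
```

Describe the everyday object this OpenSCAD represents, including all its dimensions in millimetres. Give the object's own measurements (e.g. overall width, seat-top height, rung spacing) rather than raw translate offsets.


A sawhorse. A 95×1065×85 mm beam (x, y, z) sits on two A-frame leg pairs. Each pair is two raked legs of 39×54 mm section (54 mm along y) splaying symmetrically in x. Each leg rises 640 mm vertically over 144 mm of horizontal reach and is 656 mm long along its own axis. Every leg's outer bottom edge rests on the floor and its outer top edge meets a bottom edge of the beam — the left legs (tilting toward +x) meet the beam's −x bottom edge, the right legs (their mirror images, tilting toward −x) meet its +x bottom edge — so the leg tops tuck under the beam, the beam's underside is 640 mm above the floor, and the feet are 383 mm apart outside-to-outside with the beam centred between them. The two leg pairs are set in 52 mm from either end of the beam.


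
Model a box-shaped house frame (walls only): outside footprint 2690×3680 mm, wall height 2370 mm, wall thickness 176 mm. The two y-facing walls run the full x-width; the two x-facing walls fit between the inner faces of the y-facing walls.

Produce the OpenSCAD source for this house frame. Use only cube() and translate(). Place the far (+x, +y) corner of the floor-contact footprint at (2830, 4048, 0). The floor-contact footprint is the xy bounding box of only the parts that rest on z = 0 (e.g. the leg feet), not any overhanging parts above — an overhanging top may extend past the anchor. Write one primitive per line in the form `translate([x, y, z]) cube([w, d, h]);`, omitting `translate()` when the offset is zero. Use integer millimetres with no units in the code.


translate([140, 368, 0]) cube([2690, 176, 2370]);
translate([140, 3872, 0]) cube([2690, 176, 2370]);
translate([140, 544, 0]) cube([176, 3328, 2370]);
translate([2654, 544, 0]) cube([176, 3328, 2370]);


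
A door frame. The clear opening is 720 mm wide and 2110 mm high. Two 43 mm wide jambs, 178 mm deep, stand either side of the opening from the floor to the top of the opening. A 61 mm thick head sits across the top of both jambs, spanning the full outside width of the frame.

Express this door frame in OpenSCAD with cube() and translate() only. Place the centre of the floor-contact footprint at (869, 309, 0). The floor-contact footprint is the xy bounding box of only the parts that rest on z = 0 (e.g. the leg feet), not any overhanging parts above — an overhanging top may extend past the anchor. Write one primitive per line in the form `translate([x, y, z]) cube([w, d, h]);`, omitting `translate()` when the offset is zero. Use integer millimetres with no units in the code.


translate([466, 220, 0]) cube([43, 178, 2110]);
translate([1229, 220, 0]) cube([43, 178, 2110]);
translate([466, 220, 2110]) cube([806, 178, 61]);


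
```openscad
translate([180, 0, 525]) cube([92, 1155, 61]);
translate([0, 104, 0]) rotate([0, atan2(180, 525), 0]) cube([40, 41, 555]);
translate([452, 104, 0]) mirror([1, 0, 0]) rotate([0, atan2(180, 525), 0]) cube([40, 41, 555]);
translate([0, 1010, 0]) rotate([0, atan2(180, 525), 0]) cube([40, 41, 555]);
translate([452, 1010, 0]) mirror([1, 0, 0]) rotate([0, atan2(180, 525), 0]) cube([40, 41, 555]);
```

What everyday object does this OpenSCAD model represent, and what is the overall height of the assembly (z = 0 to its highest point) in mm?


A sawhorse. The overall height is 586 mm.

A beam across two mirrored pairs of raked legs — a sawhorse. The beam's underside is at z = 525 (matching the legs' vertical rise in atan2(180, 525)) and the beam is 61 mm tall, so its top is at 525 + 61 = 586 mm. The raked legs top out at the beam's underside, so that is the highest point.


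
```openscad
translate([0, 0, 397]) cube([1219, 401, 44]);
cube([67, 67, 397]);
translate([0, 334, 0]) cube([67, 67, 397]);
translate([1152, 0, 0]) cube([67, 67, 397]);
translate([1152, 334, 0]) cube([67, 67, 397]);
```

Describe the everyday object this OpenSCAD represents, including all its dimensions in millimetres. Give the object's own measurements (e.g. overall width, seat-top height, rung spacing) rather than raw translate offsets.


A bench: a 1219×401 mm seat slab, 44 mm thick, top at z = 441 mm, on four 67×67 mm square legs flush with the seat corners and standing on z = 0.


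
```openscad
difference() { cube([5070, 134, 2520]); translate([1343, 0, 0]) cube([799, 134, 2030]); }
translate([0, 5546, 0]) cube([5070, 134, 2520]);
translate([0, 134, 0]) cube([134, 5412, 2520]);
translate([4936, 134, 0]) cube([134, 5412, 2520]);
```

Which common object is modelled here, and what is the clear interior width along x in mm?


A single room. The interior width is 4802 mm.

Four walls enclosing a rectangle with a door in the front wall — a room. Outside width 5070 minus two 134 mm walls gives 4802 mm.
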